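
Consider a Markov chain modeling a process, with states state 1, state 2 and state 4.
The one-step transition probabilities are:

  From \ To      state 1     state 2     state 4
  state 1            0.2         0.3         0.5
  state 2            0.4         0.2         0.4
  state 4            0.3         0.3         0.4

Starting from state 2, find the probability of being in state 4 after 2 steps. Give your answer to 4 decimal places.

Sum over the intermediate state after 1 step:
P = P(state 2→state 1)·P(state 1→state 4) + P(state 2→state 2)·P(state 2→state 4) + P(state 2→state 4)·P(state 4→state 4)
  = 0.4×0.5 + 0.2×0.4 + 0.4×0.4
  = 0.2000 + 0.0800 + 0.1600 = 0.4400

0.4400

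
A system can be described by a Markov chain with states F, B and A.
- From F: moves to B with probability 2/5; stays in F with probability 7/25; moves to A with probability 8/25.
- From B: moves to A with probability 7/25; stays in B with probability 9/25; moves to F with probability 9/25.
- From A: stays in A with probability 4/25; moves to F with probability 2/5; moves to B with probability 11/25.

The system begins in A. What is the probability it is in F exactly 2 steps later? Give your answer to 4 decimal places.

Sum over the intermediate state after 1 step:
P = P(A→F)·P(F→F) + P(A→B)·P(B→F) + P(A→A)·P(A→F)
  = 0.4×0.28 + 0.44×0.36 + 0.16×0.4
  = 0.1120 + 0.1584 + 0.0640 = 0.3344

0.3344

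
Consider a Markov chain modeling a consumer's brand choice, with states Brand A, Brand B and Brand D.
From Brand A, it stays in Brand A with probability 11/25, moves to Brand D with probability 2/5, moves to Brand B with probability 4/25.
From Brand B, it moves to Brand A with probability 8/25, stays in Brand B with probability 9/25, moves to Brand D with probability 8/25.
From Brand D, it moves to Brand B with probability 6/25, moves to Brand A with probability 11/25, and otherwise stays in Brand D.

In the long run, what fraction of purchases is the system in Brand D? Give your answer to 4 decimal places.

Let the stationary distribution be π with π = πP and π_1 + π_2 + π_3 = 1.
π_1 = 0.44·π_1 + 0.32·π_2 + 0.44·π_3
π_2 = 0.16·π_1 + 0.36·π_2 + 0.24·π_3
Solving with the normalization constraint gives π = (0.4118, 0.2353, 0.3529).
So the stationary probability of Brand D is 0.3529.

0.3529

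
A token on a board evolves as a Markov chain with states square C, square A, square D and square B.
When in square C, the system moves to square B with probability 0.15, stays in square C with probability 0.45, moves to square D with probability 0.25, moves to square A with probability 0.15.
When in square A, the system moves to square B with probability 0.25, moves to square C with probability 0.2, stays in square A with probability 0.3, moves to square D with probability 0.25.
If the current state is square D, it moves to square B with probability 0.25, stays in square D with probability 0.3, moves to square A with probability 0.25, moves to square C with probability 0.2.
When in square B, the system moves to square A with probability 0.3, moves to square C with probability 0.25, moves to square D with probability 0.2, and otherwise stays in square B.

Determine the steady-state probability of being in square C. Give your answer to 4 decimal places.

Let the stationary distribution be π with π = πP and π_1 + π_2 + π_3 + π_4 = 1.
π_1 = 0.45·π_1 + 0.2·π_2 + 0.2·π_3 + 0.25·π_4
π_2 = 0.15·π_1 + 0.3·π_2 + 0.25·π_3 + 0.3·π_4
π_3 = 0.25·π_1 + 0.25·π_2 + 0.3·π_3 + 0.2·π_4
Solving with the normalization constraint gives π = (0.2815, 0.2452, 0.2515, 0.2219).
So the stationary probability of square C is 0.2815.

0.2815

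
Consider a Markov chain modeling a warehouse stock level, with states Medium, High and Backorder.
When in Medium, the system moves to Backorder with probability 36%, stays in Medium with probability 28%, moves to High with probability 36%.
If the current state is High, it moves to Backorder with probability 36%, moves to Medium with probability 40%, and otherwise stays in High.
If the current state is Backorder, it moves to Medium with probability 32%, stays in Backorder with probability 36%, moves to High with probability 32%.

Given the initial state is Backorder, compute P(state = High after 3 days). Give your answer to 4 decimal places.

Propagate the distribution vector 3 days from Backorder.
After 0 days: (0.0000, 0.0000, 1.0000)
After 1 day: (0.3200, 0.3200, 0.3600)
After 2 days: (0.3328, 0.3072, 0.3600)
After 3 days: (0.3313, 0.3087, 0.3600)
P(in High after 3 days) = 0.3087

0.3087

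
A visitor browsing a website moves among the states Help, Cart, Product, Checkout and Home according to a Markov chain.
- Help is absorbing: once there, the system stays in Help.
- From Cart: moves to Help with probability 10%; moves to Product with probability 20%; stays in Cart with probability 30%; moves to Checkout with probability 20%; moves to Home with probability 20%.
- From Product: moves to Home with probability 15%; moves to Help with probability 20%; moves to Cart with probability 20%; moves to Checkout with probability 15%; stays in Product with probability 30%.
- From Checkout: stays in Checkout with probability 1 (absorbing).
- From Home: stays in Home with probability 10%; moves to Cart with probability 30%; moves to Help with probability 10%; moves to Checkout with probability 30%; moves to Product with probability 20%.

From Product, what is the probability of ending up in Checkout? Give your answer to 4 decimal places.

Let h(s) be the probability of absorption at Checkout starting from transient state s. Then h(Checkout) = 1 and h(Help) = 0. By first-step analysis:
h(Cart) = 0.1·0 + 0.3·h(Cart) + 0.2·h(Product) + 0.2·1 + 0.2·h(Home)
h(Product) = 0.2·0 + 0.2·h(Cart) + 0.3·h(Product) + 0.15·1 + 0.15·h(Home)
h(Home) = 0.1·0 + 0.3·h(Cart) + 0.2·h(Product) + 0.3·1 + 0.1·h(Home)
Solving: h(Cart) = 0.6277, h(Product) = 0.5354, h(Home) = 0.6615.
Starting from Product, the probability is 0.5354.

0.5354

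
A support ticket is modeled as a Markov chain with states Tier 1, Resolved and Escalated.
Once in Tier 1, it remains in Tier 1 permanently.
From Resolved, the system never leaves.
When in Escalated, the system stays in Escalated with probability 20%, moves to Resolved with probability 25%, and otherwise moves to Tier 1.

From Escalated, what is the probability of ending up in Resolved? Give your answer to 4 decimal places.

0.3125

Let h(s) be the probability of absorption at Resolved starting from transient state s. Then h(Resolved) = 1 and h(Tier 1) = 0. By first-step analysis:
h(Escalated) = 0.55·0 + 0.25·1 + 0.2·h(Escalated)
Solving: h(Escalated) = 0.3125.
Starting from Escalated, the probability is 0.3125.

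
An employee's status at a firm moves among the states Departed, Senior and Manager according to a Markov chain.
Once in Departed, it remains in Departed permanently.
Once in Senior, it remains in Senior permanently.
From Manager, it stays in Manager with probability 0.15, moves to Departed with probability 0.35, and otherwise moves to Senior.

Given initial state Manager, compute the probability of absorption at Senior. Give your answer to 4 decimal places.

Let h(s) be the probability of absorption at Senior starting from transient state s. Then h(Senior) = 1 and h(Departed) = 0. By first-step analysis:
h(Manager) = 0.35·0 + 0.5·1 + 0.15·h(Manager)
Solving: h(Manager) = 0.5882.
Starting from Manager, the probability is 0.5882.

0.5882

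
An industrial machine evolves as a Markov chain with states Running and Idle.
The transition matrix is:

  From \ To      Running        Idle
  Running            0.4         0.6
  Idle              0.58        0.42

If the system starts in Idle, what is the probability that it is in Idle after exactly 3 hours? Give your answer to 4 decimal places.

0.5056

Propagate the distribution vector 3 hours from Idle.
After 0 hours: (0.0000, 1.0000)
After 1 hour: (0.5800, 0.4200)
After 2 hours: (0.4756, 0.5244)
After 3 hours: (0.4944, 0.5056)
P(in Idle after 3 hours) = 0.5056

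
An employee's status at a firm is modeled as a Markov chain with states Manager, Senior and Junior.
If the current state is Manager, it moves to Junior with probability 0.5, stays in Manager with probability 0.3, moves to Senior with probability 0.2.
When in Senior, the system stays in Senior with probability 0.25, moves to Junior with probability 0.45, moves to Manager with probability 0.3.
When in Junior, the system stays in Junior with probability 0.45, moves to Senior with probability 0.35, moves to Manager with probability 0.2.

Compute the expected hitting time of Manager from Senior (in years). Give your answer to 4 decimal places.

3.9216

Let t(s) be the expected number of years to first reach Manager from state s, with t(Manager) = 0. Conditioning on the first year:
t(Senior) = 1 + 0.25·t(Senior) + 0.45·t(Junior)
t(Junior) = 1 + 0.35·t(Senior) + 0.45·t(Junior)
Solving: t(Senior) = 3.9216, t(Junior) = 4.3137.
Expected years from Senior to Manager: 3.9216.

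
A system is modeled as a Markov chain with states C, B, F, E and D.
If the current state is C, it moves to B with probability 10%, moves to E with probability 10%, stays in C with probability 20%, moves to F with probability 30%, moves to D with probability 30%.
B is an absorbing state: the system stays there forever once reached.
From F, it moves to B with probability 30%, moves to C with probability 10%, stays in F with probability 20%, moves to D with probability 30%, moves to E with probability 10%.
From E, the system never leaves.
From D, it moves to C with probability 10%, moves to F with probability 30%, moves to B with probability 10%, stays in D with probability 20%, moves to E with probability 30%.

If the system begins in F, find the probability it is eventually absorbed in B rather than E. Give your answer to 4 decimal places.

Let h(s) be the probability of absorption at B starting from transient state s. Then h(B) = 1 and h(E) = 0. By first-step analysis:
h(C) = 0.2·h(C) + 0.1·1 + 0.3·h(F) + 0.1·0 + 0.3·h(D)
h(F) = 0.1·h(C) + 0.3·1 + 0.2·h(F) + 0.1·0 + 0.3·h(D)
h(D) = 0.1·h(C) + 0.1·1 + 0.3·h(F) + 0.3·0 + 0.2·h(D)
Solving: h(C) = 0.5000, h(F) = 0.5909, h(D) = 0.4091.
Starting from F, the probability is 0.5909.

0.5909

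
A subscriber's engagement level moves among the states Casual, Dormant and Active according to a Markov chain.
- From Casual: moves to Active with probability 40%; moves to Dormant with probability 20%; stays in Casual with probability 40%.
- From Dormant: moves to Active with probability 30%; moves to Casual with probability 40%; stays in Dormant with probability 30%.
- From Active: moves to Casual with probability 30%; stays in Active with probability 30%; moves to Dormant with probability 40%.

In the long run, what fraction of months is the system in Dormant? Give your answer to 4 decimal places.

0.2970

Let the stationary distribution be π with π = πP and π_1 + π_2 + π_3 = 1.
π_1 = 0.4·π_1 + 0.4·π_2 + 0.3·π_3
π_2 = 0.2·π_1 + 0.3·π_2 + 0.4·π_3
Solving with the normalization constraint gives π = (0.3663, 0.2970, 0.3366).
So the stationary probability of Dormant is 0.2970.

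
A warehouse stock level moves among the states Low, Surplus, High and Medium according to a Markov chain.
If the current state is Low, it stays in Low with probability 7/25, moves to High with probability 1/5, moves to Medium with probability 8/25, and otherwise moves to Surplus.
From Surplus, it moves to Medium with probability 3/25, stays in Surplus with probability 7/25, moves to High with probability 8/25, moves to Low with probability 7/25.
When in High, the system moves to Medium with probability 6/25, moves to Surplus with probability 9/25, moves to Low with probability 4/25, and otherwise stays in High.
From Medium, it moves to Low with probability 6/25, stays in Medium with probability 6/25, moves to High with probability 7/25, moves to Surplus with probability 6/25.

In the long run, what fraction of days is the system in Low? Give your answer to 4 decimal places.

Let the stationary distribution be π with π = πP and π_1 + π_2 + π_3 + π_4 = 1.
π_1 = 0.28·π_1 + 0.28·π_2 + 0.16·π_3 + 0.24·π_4
π_2 = 0.2·π_1 + 0.28·π_2 + 0.36·π_3 + 0.24·π_4
π_3 = 0.2·π_1 + 0.32·π_2 + 0.24·π_3 + 0.28·π_4
Solving with the normalization constraint gives π = (0.2396, 0.2727, 0.2613, 0.2264).
So the stationary probability of Low is 0.2396.

0.2396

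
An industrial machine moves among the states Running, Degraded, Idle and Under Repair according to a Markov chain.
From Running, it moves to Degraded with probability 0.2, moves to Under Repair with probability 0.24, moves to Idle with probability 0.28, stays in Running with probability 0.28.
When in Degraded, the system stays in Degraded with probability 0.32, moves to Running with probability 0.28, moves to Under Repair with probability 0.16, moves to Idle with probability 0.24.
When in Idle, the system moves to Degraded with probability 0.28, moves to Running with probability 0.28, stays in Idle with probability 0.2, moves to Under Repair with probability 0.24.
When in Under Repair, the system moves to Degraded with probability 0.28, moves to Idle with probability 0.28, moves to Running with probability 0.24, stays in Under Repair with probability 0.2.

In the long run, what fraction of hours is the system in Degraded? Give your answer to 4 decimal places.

Let the stationary distribution be π with π = πP and π_1 + π_2 + π_3 + π_4 = 1.
π_1 = 0.28·π_1 + 0.28·π_2 + 0.28·π_3 + 0.24·π_4
π_2 = 0.2·π_1 + 0.32·π_2 + 0.28·π_3 + 0.28·π_4
π_3 = 0.28·π_1 + 0.24·π_2 + 0.2·π_3 + 0.28·π_4
Solving with the normalization constraint gives π = (0.2716, 0.2690, 0.2493, 0.2101).
So the stationary probability of Degraded is 0.2690.

0.2690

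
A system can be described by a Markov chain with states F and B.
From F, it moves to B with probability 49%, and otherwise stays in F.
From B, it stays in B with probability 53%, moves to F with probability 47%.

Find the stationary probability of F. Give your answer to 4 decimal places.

0.4896

Let the stationary distribution be π with π = πP and π_1 + π_2 = 1.
π_1 = 0.51·π_1 + 0.47·π_2
Solving with the normalization constraint gives π = (0.4896, 0.5104).
So the stationary probability of F is 0.4896.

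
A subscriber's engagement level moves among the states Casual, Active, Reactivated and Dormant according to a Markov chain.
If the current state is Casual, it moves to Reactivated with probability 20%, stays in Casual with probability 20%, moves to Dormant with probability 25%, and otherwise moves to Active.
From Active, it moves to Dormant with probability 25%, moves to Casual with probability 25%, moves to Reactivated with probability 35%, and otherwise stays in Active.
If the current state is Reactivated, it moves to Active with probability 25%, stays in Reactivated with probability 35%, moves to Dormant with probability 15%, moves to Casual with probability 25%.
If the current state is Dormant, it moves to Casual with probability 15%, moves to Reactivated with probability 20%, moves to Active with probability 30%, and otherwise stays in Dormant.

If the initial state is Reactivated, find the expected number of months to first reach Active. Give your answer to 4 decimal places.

3.5398

Let t(s) be the expected number of months to first reach Active from state s, with t(Active) = 0. Conditioning on the first month:
t(Casual) = 1 + 0.2·t(Casual) + 0.2·t(Reactivated) + 0.25·t(Dormant)
t(Reactivated) = 1 + 0.25·t(Casual) + 0.35·t(Reactivated) + 0.15·t(Dormant)
t(Dormant) = 1 + 0.15·t(Casual) + 0.2·t(Reactivated) + 0.35·t(Dormant)
Solving: t(Casual) = 3.1858, t(Reactivated) = 3.5398, t(Dormant) = 3.3628.
Expected months from Reactivated to Active: 3.5398.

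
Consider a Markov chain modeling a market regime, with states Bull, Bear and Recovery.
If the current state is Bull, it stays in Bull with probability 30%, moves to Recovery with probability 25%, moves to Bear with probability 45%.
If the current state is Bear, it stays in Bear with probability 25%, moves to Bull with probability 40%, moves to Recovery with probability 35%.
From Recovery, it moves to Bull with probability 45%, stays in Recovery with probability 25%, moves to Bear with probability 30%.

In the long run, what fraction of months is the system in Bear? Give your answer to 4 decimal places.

Let the stationary distribution be π with π = πP and π_1 + π_2 + π_3 = 1.
π_1 = 0.3·π_1 + 0.4·π_2 + 0.45·π_3
π_2 = 0.45·π_1 + 0.25·π_2 + 0.3·π_3
Solving with the normalization constraint gives π = (0.3765, 0.3395, 0.2840).
So the stationary probability of Bear is 0.3395.

0.3395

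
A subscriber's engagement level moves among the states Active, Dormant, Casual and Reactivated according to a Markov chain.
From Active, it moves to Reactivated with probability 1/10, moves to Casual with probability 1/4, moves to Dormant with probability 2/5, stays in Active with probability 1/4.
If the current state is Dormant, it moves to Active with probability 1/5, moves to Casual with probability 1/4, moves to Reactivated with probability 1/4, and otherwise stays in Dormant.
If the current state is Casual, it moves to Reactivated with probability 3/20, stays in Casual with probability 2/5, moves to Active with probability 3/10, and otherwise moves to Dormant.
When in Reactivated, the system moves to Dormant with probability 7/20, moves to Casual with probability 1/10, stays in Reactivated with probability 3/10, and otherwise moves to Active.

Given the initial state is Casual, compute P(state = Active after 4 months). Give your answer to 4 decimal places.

0.2488

Propagate the distribution vector 4 months from Casual.
After 0 months: (0.0000, 0.0000, 1.0000, 0.0000)
After 1 month: (0.3000, 0.1500, 0.4000, 0.1500)
After 2 months: (0.2625, 0.2775, 0.2875, 0.1725)
After 3 months: (0.2505, 0.2918, 0.2673, 0.1905)
After 4 months: (0.2488, 0.2945, 0.2615, 0.1952)
P(in Active after 4 months) = 0.2488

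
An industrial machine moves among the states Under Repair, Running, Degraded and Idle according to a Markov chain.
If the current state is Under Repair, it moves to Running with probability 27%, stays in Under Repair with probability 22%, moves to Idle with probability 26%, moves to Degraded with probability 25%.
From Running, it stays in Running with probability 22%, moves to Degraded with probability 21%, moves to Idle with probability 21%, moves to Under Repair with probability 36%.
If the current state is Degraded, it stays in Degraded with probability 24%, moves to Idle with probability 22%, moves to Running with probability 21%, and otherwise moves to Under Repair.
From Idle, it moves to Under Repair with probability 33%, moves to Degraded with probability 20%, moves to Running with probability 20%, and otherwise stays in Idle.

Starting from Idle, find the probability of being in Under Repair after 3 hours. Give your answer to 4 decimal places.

0.3039

Propagate the distribution vector 3 hours from Idle.
After 0 hours: (0.0000, 0.0000, 0.0000, 1.0000)
After 1 hour: (0.3300, 0.2000, 0.2000, 0.2700)
After 2 hours: (0.2997, 0.2291, 0.2265, 0.2447)
After 3 hours: (0.3039, 0.2278, 0.2263, 0.2419)
P(in Under Repair after 3 hours) = 0.3039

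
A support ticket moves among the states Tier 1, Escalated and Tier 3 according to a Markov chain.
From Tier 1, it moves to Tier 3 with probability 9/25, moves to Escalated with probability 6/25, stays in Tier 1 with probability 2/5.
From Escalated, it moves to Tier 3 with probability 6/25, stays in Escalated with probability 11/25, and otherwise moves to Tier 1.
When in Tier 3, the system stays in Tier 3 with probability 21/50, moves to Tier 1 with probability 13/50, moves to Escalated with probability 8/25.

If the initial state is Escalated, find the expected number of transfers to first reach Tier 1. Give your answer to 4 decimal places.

3.3065

Let t(s) be the expected number of transfers to first reach Tier 1 from state s, with t(Tier 1) = 0. Conditioning on the first transfer:
t(Escalated) = 1 + 0.44·t(Escalated) + 0.24·t(Tier 3)
t(Tier 3) = 1 + 0.32·t(Escalated) + 0.42·t(Tier 3)
Solving: t(Escalated) = 3.3065, t(Tier 3) = 3.5484.
Expected transfers from Escalated to Tier 1: 3.3065.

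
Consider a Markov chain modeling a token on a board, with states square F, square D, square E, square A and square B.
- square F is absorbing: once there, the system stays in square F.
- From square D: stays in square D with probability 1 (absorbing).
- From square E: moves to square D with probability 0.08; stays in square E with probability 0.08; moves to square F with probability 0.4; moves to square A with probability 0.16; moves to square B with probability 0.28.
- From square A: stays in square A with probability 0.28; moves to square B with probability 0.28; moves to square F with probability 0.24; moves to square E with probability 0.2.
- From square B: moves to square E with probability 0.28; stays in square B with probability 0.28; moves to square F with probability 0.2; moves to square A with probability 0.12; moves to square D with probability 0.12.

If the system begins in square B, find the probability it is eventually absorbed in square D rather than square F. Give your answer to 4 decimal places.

Let h(s) be the probability of absorption at square D starting from transient state s. Then h(square D) = 1 and h(square F) = 0. By first-step analysis:
h(square E) = 0.4·0 + 0.08·1 + 0.08·h(square E) + 0.16·h(square A) + 0.28·h(square B)
h(square A) = 0.24·0 + 0.2·h(square E) + 0.28·h(square A) + 0.28·h(square B)
h(square B) = 0.2·0 + 0.12·1 + 0.28·h(square E) + 0.12·h(square A) + 0.28·h(square B)
Solving: h(square E) = 0.1968, h(square A) = 0.1596, h(square B) = 0.2698.
Starting from square B, the probability is 0.2698.

0.2698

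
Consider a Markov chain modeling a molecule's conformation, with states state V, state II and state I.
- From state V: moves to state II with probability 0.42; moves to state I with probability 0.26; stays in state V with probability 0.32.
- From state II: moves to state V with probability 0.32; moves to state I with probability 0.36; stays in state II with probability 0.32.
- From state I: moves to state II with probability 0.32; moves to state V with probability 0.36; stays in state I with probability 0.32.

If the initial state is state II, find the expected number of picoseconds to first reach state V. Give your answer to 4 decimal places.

Let t(s) be the expected number of picoseconds to first reach state V from state s, with t(state V) = 0. Conditioning on the first picosecond:
t(state II) = 1 + 0.32·t(state II) + 0.36·t(state I)
t(state I) = 1 + 0.32·t(state II) + 0.32·t(state I)
Solving: t(state II) = 2.9954, t(state I) = 2.8802.
Expected picoseconds from state II to state V: 2.9954.

2.9954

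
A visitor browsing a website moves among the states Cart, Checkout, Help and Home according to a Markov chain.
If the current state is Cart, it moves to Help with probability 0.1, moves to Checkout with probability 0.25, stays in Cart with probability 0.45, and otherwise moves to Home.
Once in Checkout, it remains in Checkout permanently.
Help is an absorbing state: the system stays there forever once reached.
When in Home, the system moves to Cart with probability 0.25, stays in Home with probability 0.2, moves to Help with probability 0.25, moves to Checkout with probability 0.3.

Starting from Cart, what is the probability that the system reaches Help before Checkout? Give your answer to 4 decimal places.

0.3333

Let h(s) be the probability of absorption at Help starting from transient state s. Then h(Help) = 1 and h(Checkout) = 0. By first-step analysis:
h(Cart) = 0.45·h(Cart) + 0.25·0 + 0.1·1 + 0.2·h(Home)
h(Home) = 0.25·h(Cart) + 0.3·0 + 0.25·1 + 0.2·h(Home)
Solving: h(Cart) = 0.3333, h(Home) = 0.4167.
Starting from Cart, the probability is 0.3333.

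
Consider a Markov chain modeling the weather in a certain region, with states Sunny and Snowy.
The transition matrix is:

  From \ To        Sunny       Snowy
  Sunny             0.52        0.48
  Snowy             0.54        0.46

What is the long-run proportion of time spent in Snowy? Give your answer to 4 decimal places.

Let the stationary distribution be π with π = πP and π_1 + π_2 = 1.
π_1 = 0.52·π_1 + 0.54·π_2
Solving with the normalization constraint gives π = (0.5294, 0.4706).
So the stationary probability of Snowy is 0.4706.

0.4706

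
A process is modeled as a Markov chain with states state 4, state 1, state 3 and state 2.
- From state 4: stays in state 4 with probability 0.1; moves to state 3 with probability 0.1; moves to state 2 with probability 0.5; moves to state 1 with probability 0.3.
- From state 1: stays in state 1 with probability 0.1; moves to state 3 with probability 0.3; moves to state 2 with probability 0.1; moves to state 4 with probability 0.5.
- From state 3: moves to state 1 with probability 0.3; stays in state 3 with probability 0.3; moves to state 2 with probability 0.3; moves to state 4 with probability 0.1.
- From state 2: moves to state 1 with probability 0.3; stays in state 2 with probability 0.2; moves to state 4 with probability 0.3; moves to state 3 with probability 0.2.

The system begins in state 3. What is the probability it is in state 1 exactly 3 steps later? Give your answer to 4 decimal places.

0.2520

Propagate the distribution vector 3 steps from state 3.
After 0 steps: (0.0000, 0.0000, 1.0000, 0.0000)
After 1 step: (0.1000, 0.3000, 0.3000, 0.3000)
After 2 steps: (0.2800, 0.2400, 0.2500, 0.2300)
After 3 steps: (0.2420, 0.2520, 0.2210, 0.2850)
P(in state 1 after 3 steps) = 0.2520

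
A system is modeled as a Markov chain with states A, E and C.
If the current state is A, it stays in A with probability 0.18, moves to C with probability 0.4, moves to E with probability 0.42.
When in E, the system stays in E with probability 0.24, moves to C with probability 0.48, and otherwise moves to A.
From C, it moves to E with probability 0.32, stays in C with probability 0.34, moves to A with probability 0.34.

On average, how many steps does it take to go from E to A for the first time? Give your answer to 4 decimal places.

3.2759

Let t(s) be the expected number of steps to first reach A from state s, with t(A) = 0. Conditioning on the first step:
t(E) = 1 + 0.24·t(E) + 0.48·t(C)
t(C) = 1 + 0.32·t(E) + 0.34·t(C)
Solving: t(E) = 3.2759, t(C) = 3.1034.
Expected steps from E to A: 3.2759.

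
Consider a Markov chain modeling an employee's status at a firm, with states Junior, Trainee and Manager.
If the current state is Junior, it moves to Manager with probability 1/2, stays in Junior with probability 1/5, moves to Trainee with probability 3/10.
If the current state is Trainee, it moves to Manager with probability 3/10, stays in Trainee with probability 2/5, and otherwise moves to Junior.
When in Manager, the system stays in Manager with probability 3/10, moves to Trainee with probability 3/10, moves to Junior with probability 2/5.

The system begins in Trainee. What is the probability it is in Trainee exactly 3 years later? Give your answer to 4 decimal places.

0.3340

Propagate the distribution vector 3 years from Trainee.
After 0 years: (0.0000, 1.0000, 0.0000)
After 1 year: (0.3000, 0.4000, 0.3000)
After 2 years: (0.3000, 0.3400, 0.3600)
After 3 years: (0.3060, 0.3340, 0.3600)
P(in Trainee after 3 years) = 0.3340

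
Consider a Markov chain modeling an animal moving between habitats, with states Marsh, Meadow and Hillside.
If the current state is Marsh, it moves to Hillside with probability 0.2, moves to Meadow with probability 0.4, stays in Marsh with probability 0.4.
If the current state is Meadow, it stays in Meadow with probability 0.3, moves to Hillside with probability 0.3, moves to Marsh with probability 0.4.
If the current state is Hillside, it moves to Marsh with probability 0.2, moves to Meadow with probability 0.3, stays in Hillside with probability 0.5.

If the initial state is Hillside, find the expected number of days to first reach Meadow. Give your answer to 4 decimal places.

Let t(s) be the expected number of days to first reach Meadow from state s, with t(Meadow) = 0. Conditioning on the first day:
t(Marsh) = 1 + 0.4·t(Marsh) + 0.2·t(Hillside)
t(Hillside) = 1 + 0.2·t(Marsh) + 0.5·t(Hillside)
Solving: t(Marsh) = 2.6923, t(Hillside) = 3.0769.
Expected days from Hillside to Meadow: 3.0769.

3.0769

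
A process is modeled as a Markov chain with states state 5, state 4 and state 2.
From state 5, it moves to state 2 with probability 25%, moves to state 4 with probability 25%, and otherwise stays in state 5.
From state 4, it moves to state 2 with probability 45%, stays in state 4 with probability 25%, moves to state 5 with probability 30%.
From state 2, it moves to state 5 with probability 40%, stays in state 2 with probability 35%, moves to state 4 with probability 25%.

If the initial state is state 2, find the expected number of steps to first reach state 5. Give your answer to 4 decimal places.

2.6667

Let t(s) be the expected number of steps to first reach state 5 from state s, with t(state 5) = 0. Conditioning on the first step:
t(state 4) = 1 + 0.25·t(state 4) + 0.45·t(state 2)
t(state 2) = 1 + 0.25·t(state 4) + 0.35·t(state 2)
Solving: t(state 4) = 2.9333, t(state 2) = 2.6667.
Expected steps from state 2 to state 5: 2.6667.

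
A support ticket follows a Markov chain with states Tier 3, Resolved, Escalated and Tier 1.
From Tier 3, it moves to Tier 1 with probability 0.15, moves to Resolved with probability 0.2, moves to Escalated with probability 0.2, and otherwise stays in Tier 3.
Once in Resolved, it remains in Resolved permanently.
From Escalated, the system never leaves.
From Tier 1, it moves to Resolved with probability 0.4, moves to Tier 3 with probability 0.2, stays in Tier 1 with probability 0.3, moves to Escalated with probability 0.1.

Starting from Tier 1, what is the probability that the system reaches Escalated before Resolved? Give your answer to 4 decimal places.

0.2676

Let h(s) be the probability of absorption at Escalated starting from transient state s. Then h(Escalated) = 1 and h(Resolved) = 0. By first-step analysis:
h(Tier 3) = 0.45·h(Tier 3) + 0.2·0 + 0.2·1 + 0.15·h(Tier 1)
h(Tier 1) = 0.2·h(Tier 3) + 0.4·0 + 0.1·1 + 0.3·h(Tier 1)
Solving: h(Tier 3) = 0.4366, h(Tier 1) = 0.2676.
Starting from Tier 1, the probability is 0.2676.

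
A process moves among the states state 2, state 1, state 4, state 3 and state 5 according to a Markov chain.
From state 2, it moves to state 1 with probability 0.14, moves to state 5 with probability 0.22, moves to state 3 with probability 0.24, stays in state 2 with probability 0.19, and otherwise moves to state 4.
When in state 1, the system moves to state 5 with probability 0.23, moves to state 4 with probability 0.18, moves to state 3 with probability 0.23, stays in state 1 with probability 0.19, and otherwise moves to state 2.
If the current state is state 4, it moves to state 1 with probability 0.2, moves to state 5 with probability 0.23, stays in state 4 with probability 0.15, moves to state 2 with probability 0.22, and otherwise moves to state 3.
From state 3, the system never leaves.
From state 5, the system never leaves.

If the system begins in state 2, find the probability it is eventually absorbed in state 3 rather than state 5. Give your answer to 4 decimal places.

0.5078

Let h(s) be the probability of absorption at state 3 starting from transient state s. Then h(state 3) = 1 and h(state 5) = 0. By first-step analysis:
h(state 2) = 0.19·h(state 2) + 0.14·h(state 1) + 0.21·h(state 4) + 0.24·1 + 0.22·0
h(state 1) = 0.17·h(state 2) + 0.19·h(state 1) + 0.18·h(state 4) + 0.23·1 + 0.23·0
h(state 4) = 0.22·h(state 2) + 0.2·h(state 1) + 0.15·h(state 4) + 0.2·1 + 0.23·0
Solving: h(state 2) = 0.5078, h(state 1) = 0.4981, h(state 4) = 0.4839.
Starting from state 2, the probability is 0.5078.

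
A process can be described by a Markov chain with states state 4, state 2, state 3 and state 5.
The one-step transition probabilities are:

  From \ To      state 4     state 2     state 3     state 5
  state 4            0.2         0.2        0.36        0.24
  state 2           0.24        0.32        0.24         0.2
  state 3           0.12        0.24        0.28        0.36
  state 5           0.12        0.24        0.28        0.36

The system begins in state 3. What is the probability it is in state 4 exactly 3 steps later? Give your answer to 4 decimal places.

0.1632

Propagate the distribution vector 3 steps from state 3.
After 0 steps: (0.0000, 0.0000, 1.0000, 0.0000)
After 1 step: (0.1200, 0.2400, 0.2800, 0.3600)
After 2 steps: (0.1584, 0.2544, 0.2800, 0.3072)
After 3 steps: (0.1632, 0.2540, 0.2825, 0.3003)
P(in state 4 after 3 steps) = 0.1632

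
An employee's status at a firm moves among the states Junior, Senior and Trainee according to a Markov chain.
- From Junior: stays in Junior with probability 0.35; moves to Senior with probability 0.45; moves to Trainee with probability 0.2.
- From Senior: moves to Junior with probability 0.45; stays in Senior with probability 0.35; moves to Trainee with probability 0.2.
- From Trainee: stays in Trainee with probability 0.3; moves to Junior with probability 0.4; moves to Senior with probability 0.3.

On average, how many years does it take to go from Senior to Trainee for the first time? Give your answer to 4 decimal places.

5.0000

Let t(s) be the expected number of years to first reach Trainee from state s, with t(Trainee) = 0. Conditioning on the first year:
t(Junior) = 1 + 0.35·t(Junior) + 0.45·t(Senior)
t(Senior) = 1 + 0.45·t(Junior) + 0.35·t(Senior)
Solving: t(Junior) = 5.0000, t(Senior) = 5.0000.
Expected years from Senior to Trainee: 5.0000.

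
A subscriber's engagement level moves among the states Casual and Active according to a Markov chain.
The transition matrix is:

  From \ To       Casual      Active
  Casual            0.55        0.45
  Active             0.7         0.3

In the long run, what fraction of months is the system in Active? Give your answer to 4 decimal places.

Let the stationary distribution be π with π = πP and π_1 + π_2 = 1.
π_1 = 0.55·π_1 + 0.7·π_2
Solving with the normalization constraint gives π = (0.6087, 0.3913).
So the stationary probability of Active is 0.3913.

0.3913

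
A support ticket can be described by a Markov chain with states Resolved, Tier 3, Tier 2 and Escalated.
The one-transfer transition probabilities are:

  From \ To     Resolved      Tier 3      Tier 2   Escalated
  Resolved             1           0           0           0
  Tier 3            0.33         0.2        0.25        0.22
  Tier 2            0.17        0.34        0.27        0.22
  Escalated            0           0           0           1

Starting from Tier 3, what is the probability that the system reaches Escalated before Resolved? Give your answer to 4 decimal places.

0.4321

Let h(s) be the probability of absorption at Escalated starting from transient state s. Then h(Escalated) = 1 and h(Resolved) = 0. By first-step analysis:
h(Tier 3) = 0.33·0 + 0.2·h(Tier 3) + 0.25·h(Tier 2) + 0.22·1
h(Tier 2) = 0.17·0 + 0.34·h(Tier 3) + 0.27·h(Tier 2) + 0.22·1
Solving: h(Tier 3) = 0.4321, h(Tier 2) = 0.5026.
Starting from Tier 3, the probability is 0.4321.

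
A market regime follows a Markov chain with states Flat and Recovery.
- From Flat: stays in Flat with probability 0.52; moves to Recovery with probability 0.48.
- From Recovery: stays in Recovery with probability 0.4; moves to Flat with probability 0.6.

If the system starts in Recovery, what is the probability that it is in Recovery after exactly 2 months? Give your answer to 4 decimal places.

0.4480

Sum over the intermediate state after 1 month:
P = P(Recovery→Flat)·P(Flat→Recovery) + P(Recovery→Recovery)·P(Recovery→Recovery)
  = 0.6×0.48 + 0.4×0.4
  = 0.2880 + 0.1600 = 0.4480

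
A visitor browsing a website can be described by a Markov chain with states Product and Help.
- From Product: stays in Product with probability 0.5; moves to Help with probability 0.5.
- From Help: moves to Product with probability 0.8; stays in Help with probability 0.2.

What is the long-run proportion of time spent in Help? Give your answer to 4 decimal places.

0.3846

Let the stationary distribution be π with π = πP and π_1 + π_2 = 1.
π_1 = 0.5·π_1 + 0.8·π_2
Solving with the normalization constraint gives π = (0.6154, 0.3846).
So the stationary probability of Help is 0.3846.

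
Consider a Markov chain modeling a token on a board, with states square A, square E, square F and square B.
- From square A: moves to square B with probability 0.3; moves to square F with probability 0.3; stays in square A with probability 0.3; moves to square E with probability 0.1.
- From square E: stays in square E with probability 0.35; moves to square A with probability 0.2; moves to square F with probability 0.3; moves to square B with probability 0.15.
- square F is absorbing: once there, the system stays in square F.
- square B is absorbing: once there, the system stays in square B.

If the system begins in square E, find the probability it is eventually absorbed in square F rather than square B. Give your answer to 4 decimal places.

Let h(s) be the probability of absorption at square F starting from transient state s. Then h(square F) = 1 and h(square B) = 0. By first-step analysis:
h(square A) = 0.3·h(square A) + 0.1·h(square E) + 0.3·1 + 0.3·0
h(square E) = 0.2·h(square A) + 0.35·h(square E) + 0.3·1 + 0.15·0
Solving: h(square A) = 0.5172, h(square E) = 0.6207.
Starting from square E, the probability is 0.6207.

0.6207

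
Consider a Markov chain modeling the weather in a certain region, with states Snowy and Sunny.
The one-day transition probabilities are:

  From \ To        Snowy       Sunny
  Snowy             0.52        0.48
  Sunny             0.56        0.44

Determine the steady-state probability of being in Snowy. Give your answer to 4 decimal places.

0.5385

Let the stationary distribution be π with π = πP and π_1 + π_2 = 1.
π_1 = 0.52·π_1 + 0.56·π_2
Solving with the normalization constraint gives π = (0.5385, 0.4615).
So the stationary probability of Snowy is 0.5385.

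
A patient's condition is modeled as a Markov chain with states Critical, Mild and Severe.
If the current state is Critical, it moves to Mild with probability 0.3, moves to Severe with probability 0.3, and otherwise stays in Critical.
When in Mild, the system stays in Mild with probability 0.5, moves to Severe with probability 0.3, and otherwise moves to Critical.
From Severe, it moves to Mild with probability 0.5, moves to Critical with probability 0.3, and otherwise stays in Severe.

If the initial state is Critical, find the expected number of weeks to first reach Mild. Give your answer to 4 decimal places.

2.8205

Let t(s) be the expected number of weeks to first reach Mild from state s, with t(Mild) = 0. Conditioning on the first week:
t(Critical) = 1 + 0.4·t(Critical) + 0.3·t(Severe)
t(Severe) = 1 + 0.3·t(Critical) + 0.2·t(Severe)
Solving: t(Critical) = 2.8205, t(Severe) = 2.3077.
Expected weeks from Critical to Mild: 2.8205.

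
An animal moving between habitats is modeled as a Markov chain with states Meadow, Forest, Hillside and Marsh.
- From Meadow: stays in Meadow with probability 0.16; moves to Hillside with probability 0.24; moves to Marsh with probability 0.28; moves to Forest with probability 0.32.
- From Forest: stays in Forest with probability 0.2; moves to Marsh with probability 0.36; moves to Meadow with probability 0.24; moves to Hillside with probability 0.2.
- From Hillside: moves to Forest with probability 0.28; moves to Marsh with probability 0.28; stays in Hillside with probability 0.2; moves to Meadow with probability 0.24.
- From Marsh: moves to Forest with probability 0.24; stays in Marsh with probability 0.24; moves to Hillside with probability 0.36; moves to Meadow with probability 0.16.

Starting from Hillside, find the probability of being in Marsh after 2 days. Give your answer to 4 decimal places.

0.2912

Propagate the distribution vector 2 days from Hillside.
After 0 days: (0.0000, 0.0000, 1.0000, 0.0000)
After 1 day: (0.2400, 0.2800, 0.2000, 0.2800)
After 2 days: (0.1984, 0.2560, 0.2544, 0.2912)
P(in Marsh after 2 days) = 0.2912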